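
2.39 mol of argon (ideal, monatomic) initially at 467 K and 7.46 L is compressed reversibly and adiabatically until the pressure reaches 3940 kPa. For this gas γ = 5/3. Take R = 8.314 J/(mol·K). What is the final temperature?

741 K

P₁ = nRT₁/V₁ = 2.39×8.314×467/7.46 = 1240 kPa.
Adiabatic: T₂/T₁ = (P₂/P₁)^((γ−1)/γ) ⇒ T₂ = 467×(3.17)^0.400 = 741 K; V₂ = 3.74 L.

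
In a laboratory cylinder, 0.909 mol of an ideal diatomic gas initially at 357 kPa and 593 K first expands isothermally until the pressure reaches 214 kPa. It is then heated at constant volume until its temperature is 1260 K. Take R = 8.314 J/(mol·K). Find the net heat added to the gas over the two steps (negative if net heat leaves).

V₁ = nRT₁/P₁ = 0.909×8.314×593/357 = 12.6 L.
Step 1 — Isothermal: T stays 593 K; PV = const ⇒ V₂ = 20.9 L, P₂ = 214 kPa.
ΔU = 0 (ideal gas, T constant).
W = nRT ln(V₂/V₁) = 0.909×8.314×593×ln(1.67) = 2290 J.
Q = ΔU + W = 2290 J.
State after step 1: P = 214 kPa, V = 20.9 L, T = 593 K.
Step 2 — Isochoric: V stays 20.9 L; P/T = const ⇒ T₂ = 1260 K, P₂ = 455 kPa.
W = 0 (no volume change).
ΔU = nCvΔT = 0.909×20.8×(1260−593) = 12600 J.
Q = ΔU = 12600 J.
Net over both steps: W = 2290 J, Q = 14900 J, ΔU = 12600 J.

14900 J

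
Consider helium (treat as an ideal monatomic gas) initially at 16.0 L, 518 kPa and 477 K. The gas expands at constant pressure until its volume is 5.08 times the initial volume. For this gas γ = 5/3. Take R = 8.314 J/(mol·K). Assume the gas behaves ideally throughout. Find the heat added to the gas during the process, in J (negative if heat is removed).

n = P₁V₁/(RT₁) = 518×16.0/(8.314×477) = 2.09 mol.
Isobaric: P stays 518 kPa; V/T = const ⇒ T₂ = 2420 K, V₂ = 81.3 L.
W = PΔV = 518×(81.3−16.0) kPa·L = 33800 J.
ΔU = nCvΔT = 2.09×12.5×(2420−477) = 50700 J.
Q = ΔU + W = nCpΔT = 84500 J.

84500 J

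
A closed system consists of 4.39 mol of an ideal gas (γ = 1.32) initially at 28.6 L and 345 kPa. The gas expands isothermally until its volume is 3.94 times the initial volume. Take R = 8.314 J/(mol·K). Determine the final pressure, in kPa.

T₁ = P₁V₁/(nR) = 345×28.6/(4.39×8.314) = 270 K.
Isothermal: T stays 270 K; PV = const ⇒ V₂ = 113 L, P₂ = 87.6 kPa.

87.6 kPa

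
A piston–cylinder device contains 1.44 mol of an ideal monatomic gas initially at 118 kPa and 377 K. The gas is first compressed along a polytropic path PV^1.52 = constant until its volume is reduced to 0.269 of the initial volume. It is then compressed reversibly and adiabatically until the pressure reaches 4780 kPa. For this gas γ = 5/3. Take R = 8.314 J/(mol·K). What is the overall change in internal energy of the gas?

V₁ = nRT₁/P₁ = 1.44×8.314×377/118 = 38.3 L.
Step 1 — Polytropic n=1.52: T₂ = T₁(V₁/V₂)^(n−1) = 377×(3.72)^0.52 = 746 K; P₂ = P₁(V₁/V₂)^n = 868 kPa.
W = (P₁V₁−P₂V₂)/(n−1) = (118×38.3−868×10.3)/0.52 = -8500 J.
ΔU = nCvΔT = 1.44×12.5×(746−377) = 6630 J.
Q = ΔU + W = -1870 J.
State after step 1: P = 868 kPa, V = 10.3 L, T = 746 K.
Step 2 — Adiabatic: T₂/T₁ = (P₂/P₁)^((γ−1)/γ) ⇒ T₂ = 746×(5.51)^0.400 = 1480 K; V₂ = 3.70 L.
ΔU = nCvΔT = 1.44×12.5×(1480−746) = 13100 J.
Q = 0 for an adiabatic process, so W = −ΔU = -13100 J.
Net over both steps: W = -21600 J, Q = -1870 J, ΔU = 19700 J.

19700 J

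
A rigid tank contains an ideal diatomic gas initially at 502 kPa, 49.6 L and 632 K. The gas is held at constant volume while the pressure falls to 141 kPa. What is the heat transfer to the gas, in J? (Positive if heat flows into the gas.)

n = P₁V₁/(RT₁) = 502×49.6/(8.314×632) = 4.74 mol.
Isochoric: V stays 49.6 L; P/T = const ⇒ T₂ = 178 K, P₂ = 141 kPa.
W = 0 (no volume change).
ΔU = nCvΔT = 4.74×20.8×(178−632) = -44800 J.
Q = ΔU = -44800 J.

-44800 J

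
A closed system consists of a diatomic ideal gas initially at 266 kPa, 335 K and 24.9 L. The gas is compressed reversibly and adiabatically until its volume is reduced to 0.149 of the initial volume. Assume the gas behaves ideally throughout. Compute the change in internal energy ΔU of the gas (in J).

18900 J

n = P₁V₁/(RT₁) = 266×24.9/(8.314×335) = 2.38 mol.
Adiabatic: TV^(γ−1) = const ⇒ T₂ = 335×(6.71)^0.400 = 717 K; PV^γ = const ⇒ P₂ = 3820 kPa.
For an ideal gas ΔU = nCvΔT with Cv = (5/2)R = 20.8 J/(mol·K).
ΔU = 2.38×20.8×(717−335) = 18900 J.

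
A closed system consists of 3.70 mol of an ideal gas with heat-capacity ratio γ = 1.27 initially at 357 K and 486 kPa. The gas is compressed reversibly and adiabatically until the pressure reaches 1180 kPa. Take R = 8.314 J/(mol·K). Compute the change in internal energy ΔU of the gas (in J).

8440 J

V₁ = nRT₁/P₁ = 3.70×8.314×357/486 = 22.6 L.
Adiabatic: T₂/T₁ = (P₂/P₁)^((γ−1)/γ) ⇒ T₂ = 357×(2.43)^0.213 = 431 K; V₂ = 11.2 L.
For an ideal gas ΔU = nCvΔT with Cv = R/(γ−1) = 30.8 J/(mol·K).
ΔU = 3.70×30.8×(431−357) = 8440 J.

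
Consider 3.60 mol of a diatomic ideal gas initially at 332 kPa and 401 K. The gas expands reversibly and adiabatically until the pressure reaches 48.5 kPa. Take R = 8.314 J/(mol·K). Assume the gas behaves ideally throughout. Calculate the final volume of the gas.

V₁ = nRT₁/P₁ = 3.60×8.314×401/332 = 36.2 L.
Adiabatic: T₂/T₁ = (P₂/P₁)^((γ−1)/γ) ⇒ T₂ = 401×(0.146)^0.286 = 231 K; V₂ = 143 L.

143 L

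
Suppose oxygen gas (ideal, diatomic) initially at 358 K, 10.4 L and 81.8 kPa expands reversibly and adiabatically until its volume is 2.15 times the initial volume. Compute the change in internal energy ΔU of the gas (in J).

-561 J

n = P₁V₁/(RT₁) = 81.8×10.4/(8.314×358) = 0.286 mol.
Adiabatic: TV^(γ−1) = const ⇒ T₂ = 358×(0.465)^0.400 = 264 K; PV^γ = const ⇒ P₂ = 28.0 kPa.
For an ideal gas ΔU = nCvΔT with Cv = (5/2)R = 20.8 J/(mol·K).
ΔU = 0.286×20.8×(264−358) = -561 J.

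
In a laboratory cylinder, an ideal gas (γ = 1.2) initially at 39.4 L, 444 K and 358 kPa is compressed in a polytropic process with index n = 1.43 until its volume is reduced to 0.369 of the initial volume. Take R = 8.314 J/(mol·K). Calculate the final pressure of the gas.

1490 kPa

Polytropic n=1.43: T₂ = T₁(V₁/V₂)^(n−1) = 444×(2.71)^0.43 = 682 K; P₂ = P₁(V₁/V₂)^n = 1490 kPa.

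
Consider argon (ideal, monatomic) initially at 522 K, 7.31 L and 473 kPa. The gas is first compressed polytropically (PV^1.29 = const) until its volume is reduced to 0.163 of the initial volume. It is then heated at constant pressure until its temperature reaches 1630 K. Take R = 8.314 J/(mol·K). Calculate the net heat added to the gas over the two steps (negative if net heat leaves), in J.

7700 J

n = P₁V₁/(RT₁) = 473×7.31/(8.314×522) = 0.797 mol.
Step 1 — Polytropic n=1.29: T₂ = T₁(V₁/V₂)^(n−1) = 522×(6.13)^0.29 = 883 K; P₂ = P₁(V₁/V₂)^n = 4910 kPa.
W = (P₁V₁−P₂V₂)/(n−1) = (473×7.31−4910×1.19)/0.29 = -8250 J.
ΔU = nCvΔT = 0.797×12.5×(883−522) = 3590 J.
Q = ΔU + W = -4660 J.
State after step 1: P = 4910 kPa, V = 1.19 L, T = 883 K.
Step 2 — Isobaric: P stays 4910 kPa; V/T = const ⇒ T₂ = 1630 K, V₂ = 2.20 L.
W = PΔV = 4910×(2.20−1.19) kPa·L = 4950 J.
ΔU = nCvΔT = 0.797×12.5×(1630−883) = 7420 J.
Q = ΔU + W = nCpΔT = 12400 J.
Net over both steps: W = -3310 J, Q = 7700 J, ΔU = 11000 J.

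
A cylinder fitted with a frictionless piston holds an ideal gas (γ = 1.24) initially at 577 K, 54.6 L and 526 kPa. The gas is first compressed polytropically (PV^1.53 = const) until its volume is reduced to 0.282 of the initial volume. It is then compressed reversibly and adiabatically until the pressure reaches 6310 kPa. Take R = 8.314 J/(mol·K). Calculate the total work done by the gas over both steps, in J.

-78000 J

n = P₁V₁/(RT₁) = 526×54.6/(8.314×577) = 5.99 mol.
Step 1 — Polytropic n=1.53: T₂ = T₁(V₁/V₂)^(n−1) = 577×(3.55)^0.53 = 1130 K; P₂ = P₁(V₁/V₂)^n = 3650 kPa.
W = (P₁V₁−P₂V₂)/(n−1) = (526×54.6−3650×15.4)/0.53 = -51800 J.
ΔU = nCvΔT = 5.99×34.6×(1130−577) = 114000 J.
Q = ΔU + W = 62600 J.
State after step 1: P = 3650 kPa, V = 15.4 L, T = 1130 K.
Step 2 — Adiabatic: T₂/T₁ = (P₂/P₁)^((γ−1)/γ) ⇒ T₂ = 1130×(1.73)^0.194 = 1250 K; V₂ = 9.90 L.
ΔU = nCvΔT = 5.99×34.6×(1250−1130) = 26200 J.
Q = 0 for an adiabatic process, so W = −ΔU = -26200 J.
Net over both steps: W = -78000 J, Q = 62600 J, ΔU = 141000 J.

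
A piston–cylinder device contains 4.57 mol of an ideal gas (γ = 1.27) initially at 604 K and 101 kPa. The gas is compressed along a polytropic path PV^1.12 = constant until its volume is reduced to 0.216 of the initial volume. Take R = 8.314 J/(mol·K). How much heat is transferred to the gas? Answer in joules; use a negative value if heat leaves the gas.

V₁ = nRT₁/P₁ = 4.57×8.314×604/101 = 227 L.
Polytropic n=1.12: T₂ = T₁(V₁/V₂)^(n−1) = 604×(4.63)^0.12 = 726 K; P₂ = P₁(V₁/V₂)^n = 562 kPa.
W = (P₁V₁−P₂V₂)/(n−1) = (101×227−562×49.1)/0.12 = -38600 J.
ΔU = nCvΔT = 4.57×30.8×(726−604) = 17200 J.
Q = ΔU + W = -21500 J.

-21500 J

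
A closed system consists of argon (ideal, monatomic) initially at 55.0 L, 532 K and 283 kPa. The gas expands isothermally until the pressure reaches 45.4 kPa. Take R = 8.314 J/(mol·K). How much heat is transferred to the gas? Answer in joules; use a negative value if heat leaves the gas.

28500 J

n = P₁V₁/(RT₁) = 283×55.0/(8.314×532) = 3.52 mol.
Isothermal: T stays 532 K; PV = const ⇒ V₂ = 343 L, P₂ = 45.4 kPa.
ΔU = 0 (ideal gas, T constant).
W = nRT ln(V₂/V₁) = 3.52×8.314×532×ln(6.23) = 28500 J.
Q = ΔU + W = 28500 J.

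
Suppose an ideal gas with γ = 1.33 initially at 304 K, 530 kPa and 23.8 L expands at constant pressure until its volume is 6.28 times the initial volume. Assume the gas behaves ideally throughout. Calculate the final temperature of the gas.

1910 K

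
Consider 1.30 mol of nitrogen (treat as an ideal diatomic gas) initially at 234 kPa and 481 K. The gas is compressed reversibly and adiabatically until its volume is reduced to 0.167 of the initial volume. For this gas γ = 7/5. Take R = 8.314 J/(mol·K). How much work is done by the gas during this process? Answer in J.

-13600 J

V₁ = nRT₁/P₁ = 1.30×8.314×481/234 = 22.2 L.
Adiabatic: TV^(γ−1) = const ⇒ T₂ = 481×(5.99)^0.400 = 984 K; PV^γ = const ⇒ P₂ = 2870 kPa.
ΔU = nCvΔT = 1.30×20.8×(984−481) = 13600 J.
Q = 0 for an adiabatic process, so W = −ΔU = -13600 J.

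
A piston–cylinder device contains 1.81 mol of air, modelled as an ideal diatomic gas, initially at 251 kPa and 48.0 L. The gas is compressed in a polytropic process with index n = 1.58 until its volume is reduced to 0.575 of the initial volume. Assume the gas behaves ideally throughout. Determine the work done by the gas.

-7860 J

T₁ = P₁V₁/(nR) = 251×48.0/(1.81×8.314) = 801 K.
Polytropic n=1.58: T₂ = T₁(V₁/V₂)^(n−1) = 801×(1.74)^0.58 = 1100 K; P₂ = P₁(V₁/V₂)^n = 602 kPa.
W = (P₁V₁−P₂V₂)/(n−1) = (251×48.0−602×27.6)/0.58 = -7860 J.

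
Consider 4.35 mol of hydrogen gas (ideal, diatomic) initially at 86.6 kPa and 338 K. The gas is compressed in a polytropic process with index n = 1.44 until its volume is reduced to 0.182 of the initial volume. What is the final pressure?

V₁ = nRT₁/P₁ = 4.35×8.314×338/86.6 = 141 L.
Polytropic n=1.44: T₂ = T₁(V₁/V₂)^(n−1) = 338×(5.49)^0.44 = 715 K; P₂ = P₁(V₁/V₂)^n = 1010 kPa.

1010 kPa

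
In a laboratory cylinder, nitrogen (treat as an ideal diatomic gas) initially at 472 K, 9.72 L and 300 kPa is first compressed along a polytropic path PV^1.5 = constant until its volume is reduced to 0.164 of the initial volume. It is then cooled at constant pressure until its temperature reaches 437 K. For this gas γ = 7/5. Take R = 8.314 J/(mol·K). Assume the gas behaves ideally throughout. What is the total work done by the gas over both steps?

-13100 J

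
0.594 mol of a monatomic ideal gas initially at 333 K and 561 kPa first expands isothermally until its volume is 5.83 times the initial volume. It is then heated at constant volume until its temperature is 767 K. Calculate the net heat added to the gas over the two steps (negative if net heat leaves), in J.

V₁ = nRT₁/P₁ = 0.594×8.314×333/561 = 2.93 L.
Step 1 — Isothermal: T stays 333 K; PV = const ⇒ V₂ = 17.1 L, P₂ = 96.2 kPa.
ΔU = 0 (ideal gas, T constant).
W = nRT ln(V₂/V₁) = 0.594×8.314×333×ln(5.83) = 2900 J.
Q = ΔU + W = 2900 J.
State after step 1: P = 96.2 kPa, V = 17.1 L, T = 333 K.
Step 2 — Isochoric: V stays 17.1 L; P/T = const ⇒ T₂ = 767 K, P₂ = 222 kPa.
W = 0 (no volume change).
ΔU = nCvΔT = 0.594×12.5×(767−333) = 3210 J.
Q = ΔU = 3210 J.
Net over both steps: W = 2900 J, Q = 6110 J, ΔU = 3210 J.

6110 J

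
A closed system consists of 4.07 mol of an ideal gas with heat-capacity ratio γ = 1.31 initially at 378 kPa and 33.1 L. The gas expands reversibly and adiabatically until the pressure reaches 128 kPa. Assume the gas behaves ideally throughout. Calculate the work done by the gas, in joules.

9120 J

T₁ = P₁V₁/(nR) = 378×33.1/(4.07×8.314) = 370 K.
Adiabatic: T₂/T₁ = (P₂/P₁)^((γ−1)/γ) ⇒ T₂ = 370×(0.339)^0.237 = 286 K; V₂ = 75.7 L.
ΔU = nCvΔT = 4.07×26.8×(286−370) = -9120 J.
Q = 0 for an adiabatic process, so W = −ΔU = 9120 J.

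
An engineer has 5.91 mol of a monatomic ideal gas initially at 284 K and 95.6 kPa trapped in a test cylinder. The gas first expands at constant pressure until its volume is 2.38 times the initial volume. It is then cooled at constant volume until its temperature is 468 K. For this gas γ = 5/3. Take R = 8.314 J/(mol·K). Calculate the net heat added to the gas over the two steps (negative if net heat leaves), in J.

V₁ = nRT₁/P₁ = 5.91×8.314×284/95.6 = 146 L.
Step 1 — Isobaric: P stays 95.6 kPa; V/T = const ⇒ T₂ = 676 K, V₂ = 347 L.
W = PΔV = 95.6×(347−146) kPa·L = 19300 J.
ΔU = nCvΔT = 5.91×12.5×(676−284) = 28900 J.
Q = ΔU + W = nCpΔT = 48100 J.
State after step 1: P = 95.6 kPa, V = 347 L, T = 676 K.
Step 2 — Isochoric: V stays 347 L; P/T = const ⇒ T₂ = 468 K, P₂ = 66.2 kPa.
W = 0 (no volume change).
ΔU = nCvΔT = 5.91×12.5×(468−676) = -15300 J.
Q = ΔU = -15300 J.
Net over both steps: W = 19300 J, Q = 32800 J, ΔU = 13600 J.

32800 J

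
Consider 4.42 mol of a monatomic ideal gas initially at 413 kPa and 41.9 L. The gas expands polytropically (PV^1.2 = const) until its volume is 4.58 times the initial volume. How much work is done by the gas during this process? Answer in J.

22700 J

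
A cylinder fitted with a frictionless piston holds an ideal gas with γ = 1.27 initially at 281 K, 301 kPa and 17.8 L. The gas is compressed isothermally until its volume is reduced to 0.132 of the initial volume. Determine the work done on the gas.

n = P₁V₁/(RT₁) = 301×17.8/(8.314×281) = 2.29 mol.
Isothermal: T stays 281 K; PV = const ⇒ V₂ = 2.35 L, P₂ = 2280 kPa.
W = nRT ln(V₂/V₁) = 2.29×8.314×281×ln(0.132) = -10800 J.
Work done on the gas = −W_by = 10800 J.

10800 J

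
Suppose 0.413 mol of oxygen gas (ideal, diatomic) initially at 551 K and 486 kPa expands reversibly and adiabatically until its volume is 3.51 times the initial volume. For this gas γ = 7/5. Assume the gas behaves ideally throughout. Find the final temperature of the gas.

333 K

V₁ = nRT₁/P₁ = 0.413×8.314×551/486 = 3.89 L.
Adiabatic: TV^(γ−1) = const ⇒ T₂ = 551×(0.285)^0.400 = 333 K; PV^γ = const ⇒ P₂ = 83.8 kPa.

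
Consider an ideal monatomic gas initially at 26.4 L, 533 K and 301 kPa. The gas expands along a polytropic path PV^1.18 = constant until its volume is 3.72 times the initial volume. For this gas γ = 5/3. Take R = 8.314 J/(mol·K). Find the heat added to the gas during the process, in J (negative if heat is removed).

6790 J

n = P₁V₁/(RT₁) = 301×26.4/(8.314×533) = 1.79 mol.
Polytropic n=1.18: T₂ = T₁(V₁/V₂)^(n−1) = 533×(0.269)^0.18 = 421 K; P₂ = P₁(V₁/V₂)^n = 63.9 kPa.
W = (P₁V₁−P₂V₂)/(n−1) = (301×26.4−63.9×98.2)/0.18 = 9300 J.
ΔU = nCvΔT = 1.79×12.5×(421−533) = -2510 J.
Q = ΔU + W = 6790 J.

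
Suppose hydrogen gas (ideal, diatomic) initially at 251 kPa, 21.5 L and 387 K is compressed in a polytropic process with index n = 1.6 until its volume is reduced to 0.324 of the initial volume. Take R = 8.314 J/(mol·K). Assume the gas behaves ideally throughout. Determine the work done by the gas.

n = P₁V₁/(RT₁) = 251×21.5/(8.314×387) = 1.68 mol.
Polytropic n=1.6: T₂ = T₁(V₁/V₂)^(n−1) = 387×(3.09)^0.60 = 761 K; P₂ = P₁(V₁/V₂)^n = 1520 kPa.
W = (P₁V₁−P₂V₂)/(n−1) = (251×21.5−1520×6.97)/0.60 = -8690 J.

-8690 J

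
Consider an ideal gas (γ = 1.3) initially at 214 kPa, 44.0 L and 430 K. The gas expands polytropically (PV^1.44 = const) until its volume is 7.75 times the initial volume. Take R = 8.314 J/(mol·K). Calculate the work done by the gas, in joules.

12700 J

n = P₁V₁/(RT₁) = 214×44.0/(8.314×430) = 2.63 mol.
Polytropic n=1.44: T₂ = T₁(V₁/V₂)^(n−1) = 430×(0.129)^0.44 = 175 K; P₂ = P₁(V₁/V₂)^n = 11.2 kPa.
W = (P₁V₁−P₂V₂)/(n−1) = (214×44.0−11.2×341)/0.44 = 12700 J.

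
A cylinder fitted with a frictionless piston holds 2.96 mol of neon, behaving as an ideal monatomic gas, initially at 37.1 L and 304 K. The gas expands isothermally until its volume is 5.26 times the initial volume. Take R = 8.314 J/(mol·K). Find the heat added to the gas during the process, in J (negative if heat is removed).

12400 J

P₁ = nRT₁/V₁ = 2.96×8.314×304/37.1 = 202 kPa.
Isothermal: T stays 304 K; PV = const ⇒ V₂ = 195 L, P₂ = 38.3 kPa.
ΔU = 0 (ideal gas, T constant).
W = nRT ln(V₂/V₁) = 2.96×8.314×304×ln(5.26) = 12400 J.
Q = ΔU + W = 12400 J.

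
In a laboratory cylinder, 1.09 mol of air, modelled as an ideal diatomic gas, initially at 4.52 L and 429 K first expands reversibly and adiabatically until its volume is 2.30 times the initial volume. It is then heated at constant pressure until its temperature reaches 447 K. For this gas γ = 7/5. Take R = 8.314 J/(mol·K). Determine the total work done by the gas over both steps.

P₁ = nRT₁/V₁ = 1.09×8.314×429/4.52 = 860 kPa.
Step 1 — Adiabatic: TV^(γ−1) = const ⇒ T₂ = 429×(0.435)^0.400 = 307 K; PV^γ = const ⇒ P₂ = 268 kPa.
ΔU = nCvΔT = 1.09×20.8×(307−429) = -2750 J.
Q = 0 for an adiabatic process, so W = −ΔU = 2750 J.
State after step 1: P = 268 kPa, V = 10.4 L, T = 307 K.
Step 2 — Isobaric: P stays 268 kPa; V/T = const ⇒ T₂ = 447 K, V₂ = 15.1 L.
W = PΔV = 268×(15.1−10.4) kPa·L = 1260 J.
ΔU = nCvΔT = 1.09×20.8×(447−307) = 3160 J.
Q = ΔU + W = nCpΔT = 4430 J.
Net over both steps: W = 4020 J, Q = 4430 J, ΔU = 408 J.

4020 J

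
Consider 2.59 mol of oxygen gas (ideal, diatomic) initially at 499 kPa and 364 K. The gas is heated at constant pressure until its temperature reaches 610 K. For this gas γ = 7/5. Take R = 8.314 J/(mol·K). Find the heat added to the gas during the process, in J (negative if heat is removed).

18500 J

V₁ = nRT₁/P₁ = 2.59×8.314×364/499 = 15.7 L.
Isobaric: P stays 499 kPa; V/T = const ⇒ T₂ = 610 K, V₂ = 26.3 L.
W = PΔV = 499×(26.3−15.7) kPa·L = 5300 J.
ΔU = nCvΔT = 2.59×20.8×(610−364) = 13200 J.
Q = ΔU + W = nCpΔT = 18500 J.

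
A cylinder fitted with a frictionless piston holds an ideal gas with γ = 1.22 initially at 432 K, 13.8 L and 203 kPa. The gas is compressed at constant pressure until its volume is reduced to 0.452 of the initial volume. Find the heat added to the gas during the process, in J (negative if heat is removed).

n = P₁V₁/(RT₁) = 203×13.8/(8.314×432) = 0.780 mol.
Isobaric: P stays 203 kPa; V/T = const ⇒ T₂ = 195 K, V₂ = 6.24 L.
W = PΔV = 203×(6.24−13.8) kPa·L = -1540 J.
ΔU = nCvΔT = 0.780×37.8×(195−432) = -6980 J.
Q = ΔU + W = nCpΔT = -8510 J.

-8510 J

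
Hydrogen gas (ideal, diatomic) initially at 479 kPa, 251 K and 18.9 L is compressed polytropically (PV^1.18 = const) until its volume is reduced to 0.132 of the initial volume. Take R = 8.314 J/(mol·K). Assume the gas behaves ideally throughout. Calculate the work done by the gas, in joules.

-22100 J

n = P₁V₁/(RT₁) = 479×18.9/(8.314×251) = 4.34 mol.
Polytropic n=1.18: T₂ = T₁(V₁/V₂)^(n−1) = 251×(7.58)^0.18 = 361 K; P₂ = P₁(V₁/V₂)^n = 5220 kPa.
W = (P₁V₁−P₂V₂)/(n−1) = (479×18.9−5220×2.49)/0.18 = -22100 J.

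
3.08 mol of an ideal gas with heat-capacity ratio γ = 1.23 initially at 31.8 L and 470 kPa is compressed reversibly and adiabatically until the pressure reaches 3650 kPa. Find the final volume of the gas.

T₁ = P₁V₁/(nR) = 470×31.8/(3.08×8.314) = 584 K.
Adiabatic: T₂/T₁ = (P₂/P₁)^((γ−1)/γ) ⇒ T₂ = 584×(7.77)^0.187 = 856 K; V₂ = 6.01 L.

6.01 L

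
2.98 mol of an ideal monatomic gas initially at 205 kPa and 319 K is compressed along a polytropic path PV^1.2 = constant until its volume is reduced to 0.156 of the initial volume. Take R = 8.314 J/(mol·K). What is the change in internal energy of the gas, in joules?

5340 J

V₁ = nRT₁/P₁ = 2.98×8.314×319/205 = 38.6 L.
Polytropic n=1.2: T₂ = T₁(V₁/V₂)^(n−1) = 319×(6.41)^0.20 = 463 K; P₂ = P₁(V₁/V₂)^n = 1910 kPa.
For an ideal gas ΔU = nCvΔT with Cv = (3/2)R = 12.5 J/(mol·K).
ΔU = 2.98×12.5×(463−319) = 5340 J.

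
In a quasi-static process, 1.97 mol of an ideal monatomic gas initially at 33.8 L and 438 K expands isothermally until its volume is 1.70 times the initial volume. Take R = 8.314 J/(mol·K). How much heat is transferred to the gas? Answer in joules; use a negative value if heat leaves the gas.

3810 J

P₁ = nRT₁/V₁ = 1.97×8.314×438/33.8 = 212 kPa.
Isothermal: T stays 438 K; PV = const ⇒ V₂ = 57.5 L, P₂ = 125 kPa.
ΔU = 0 (ideal gas, T constant).
W = nRT ln(V₂/V₁) = 1.97×8.314×438×ln(1.70) = 3810 J.
Q = ΔU + W = 3810 J.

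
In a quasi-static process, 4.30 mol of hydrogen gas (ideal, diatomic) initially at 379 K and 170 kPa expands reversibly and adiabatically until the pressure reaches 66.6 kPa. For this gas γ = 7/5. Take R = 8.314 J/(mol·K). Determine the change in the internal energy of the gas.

-7960 J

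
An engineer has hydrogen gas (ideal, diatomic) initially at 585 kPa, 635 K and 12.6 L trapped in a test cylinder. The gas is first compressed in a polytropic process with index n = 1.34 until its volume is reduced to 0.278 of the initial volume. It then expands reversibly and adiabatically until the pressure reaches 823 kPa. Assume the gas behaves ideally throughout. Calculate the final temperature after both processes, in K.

n = P₁V₁/(RT₁) = 585×12.6/(8.314×635) = 1.40 mol.
Step 1 — Polytropic n=1.34: T₂ = T₁(V₁/V₂)^(n−1) = 635×(3.60)^0.34 = 981 K; P₂ = P₁(V₁/V₂)^n = 3250 kPa.
W = (P₁V₁−P₂V₂)/(n−1) = (585×12.6−3250×3.50)/0.34 = -11800 J.
ΔU = nCvΔT = 1.40×20.8×(981−635) = 10000 J.
Q = ΔU + W = -1770 J.
State after step 1: P = 3250 kPa, V = 3.50 L, T = 981 K.
Step 2 — Adiabatic: T₂/T₁ = (P₂/P₁)^((γ−1)/γ) ⇒ T₂ = 981×(0.253)^0.286 = 663 K; V₂ = 9.35 L.
ΔU = nCvΔT = 1.40×20.8×(663−981) = -9250 J.
Q = 0 for an adiabatic process, so W = −ΔU = 9250 J.
Net over both steps: W = -2580 J, Q = -1770 J, ΔU = 803 J.

663 K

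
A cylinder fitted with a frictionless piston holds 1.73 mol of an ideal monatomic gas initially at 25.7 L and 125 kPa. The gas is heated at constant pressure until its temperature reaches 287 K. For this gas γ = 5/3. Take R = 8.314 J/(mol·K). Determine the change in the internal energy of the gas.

1370 J

T₁ = P₁V₁/(nR) = 125×25.7/(1.73×8.314) = 223 K.
Isobaric: P stays 125 kPa; V/T = const ⇒ T₂ = 287 K, V₂ = 33.0 L.
For an ideal gas ΔU = nCvΔT with Cv = (3/2)R = 12.5 J/(mol·K).
ΔU = 1.73×12.5×(287−223) = 1370 J.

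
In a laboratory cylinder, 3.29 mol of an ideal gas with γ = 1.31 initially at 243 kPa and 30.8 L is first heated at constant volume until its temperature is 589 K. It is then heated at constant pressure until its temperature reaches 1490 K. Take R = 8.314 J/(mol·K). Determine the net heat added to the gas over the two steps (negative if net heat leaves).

132000 J

T₁ = P₁V₁/(nR) = 243×30.8/(3.29×8.314) = 274 K.
Step 1 — Isochoric: V stays 30.8 L; P/T = const ⇒ T₂ = 589 K, P₂ = 523 kPa.
W = 0 (no volume change).
ΔU = nCvΔT = 3.29×26.8×(589−274) = 27800 J.
Q = ΔU = 27800 J.
State after step 1: P = 523 kPa, V = 30.8 L, T = 589 K.
Step 2 — Isobaric: P stays 523 kPa; V/T = const ⇒ T₂ = 1490 K, V₂ = 77.9 L.
W = PΔV = 523×(77.9−30.8) kPa·L = 24600 J.
ΔU = nCvΔT = 3.29×26.8×(1490−589) = 79500 J.
Q = ΔU + W = nCpΔT = 104000 J.
Net over both steps: W = 24600 J, Q = 132000 J, ΔU = 107000 J.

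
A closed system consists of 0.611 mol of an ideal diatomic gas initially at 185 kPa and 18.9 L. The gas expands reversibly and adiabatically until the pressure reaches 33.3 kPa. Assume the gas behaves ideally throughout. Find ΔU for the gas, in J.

T₁ = P₁V₁/(nR) = 185×18.9/(0.611×8.314) = 688 K.
Adiabatic: T₂/T₁ = (P₂/P₁)^((γ−1)/γ) ⇒ T₂ = 688×(0.180)^0.286 = 422 K; V₂ = 64.3 L.
For an ideal gas ΔU = nCvΔT with Cv = (5/2)R = 20.8 J/(mol·K).
ΔU = 0.611×20.8×(422−688) = -3390 J.

-3390 J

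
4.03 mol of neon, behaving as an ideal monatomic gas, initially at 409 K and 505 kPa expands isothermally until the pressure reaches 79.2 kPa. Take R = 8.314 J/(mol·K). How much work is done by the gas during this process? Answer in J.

V₁ = nRT₁/P₁ = 4.03×8.314×409/505 = 27.1 L.
Isothermal: T stays 409 K; PV = const ⇒ V₂ = 173 L, P₂ = 79.2 kPa.
W = nRT ln(V₂/V₁) = 4.03×8.314×409×ln(6.38) = 25400 J.

25400 J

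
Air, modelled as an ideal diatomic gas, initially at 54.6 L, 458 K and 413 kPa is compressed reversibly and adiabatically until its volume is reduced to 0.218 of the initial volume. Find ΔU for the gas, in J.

n = P₁V₁/(RT₁) = 413×54.6/(8.314×458) = 5.92 mol.
Adiabatic: TV^(γ−1) = const ⇒ T₂ = 458×(4.59)^0.400 = 842 K; PV^γ = const ⇒ P₂ = 3480 kPa.
For an ideal gas ΔU = nCvΔT with Cv = (5/2)R = 20.8 J/(mol·K).
ΔU = 5.92×20.8×(842−458) = 47300 J.

47300 J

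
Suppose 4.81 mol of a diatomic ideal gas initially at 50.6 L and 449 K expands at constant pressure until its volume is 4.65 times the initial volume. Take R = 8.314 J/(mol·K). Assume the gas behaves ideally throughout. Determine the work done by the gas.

65500 J

P₁ = nRT₁/V₁ = 4.81×8.314×449/50.6 = 355 kPa.
Isobaric: P stays 355 kPa; V/T = const ⇒ T₂ = 2090 K, V₂ = 235 L.
W = PΔV = 355×(235−50.6) kPa·L = 65500 J.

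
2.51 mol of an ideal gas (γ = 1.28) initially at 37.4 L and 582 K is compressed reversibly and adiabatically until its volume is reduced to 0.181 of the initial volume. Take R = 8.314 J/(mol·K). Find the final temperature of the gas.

939 K

P₁ = nRT₁/V₁ = 2.51×8.314×582/37.4 = 325 kPa.
Adiabatic: TV^(γ−1) = const ⇒ T₂ = 582×(5.52)^0.280 = 939 K; PV^γ = const ⇒ P₂ = 2900 kPa.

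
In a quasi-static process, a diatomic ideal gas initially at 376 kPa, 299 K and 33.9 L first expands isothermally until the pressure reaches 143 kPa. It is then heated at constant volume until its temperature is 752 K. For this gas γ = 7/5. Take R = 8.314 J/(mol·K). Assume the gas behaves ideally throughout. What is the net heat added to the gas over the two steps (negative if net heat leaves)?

n = P₁V₁/(RT₁) = 376×33.9/(8.314×299) = 5.13 mol.
Step 1 — Isothermal: T stays 299 K; PV = const ⇒ V₂ = 89.1 L, P₂ = 143 kPa.
ΔU = 0 (ideal gas, T constant).
W = nRT ln(V₂/V₁) = 5.13×8.314×299×ln(2.63) = 12300 J.
Q = ΔU + W = 12300 J.
State after step 1: P = 143 kPa, V = 89.1 L, T = 299 K.
Step 2 — Isochoric: V stays 89.1 L; P/T = const ⇒ T₂ = 752 K, P₂ = 360 kPa.
W = 0 (no volume change).
ΔU = nCvΔT = 5.13×20.8×(752−299) = 48300 J.
Q = ΔU = 48300 J.
Net over both steps: W = 12300 J, Q = 60600 J, ΔU = 48300 J.

60600 J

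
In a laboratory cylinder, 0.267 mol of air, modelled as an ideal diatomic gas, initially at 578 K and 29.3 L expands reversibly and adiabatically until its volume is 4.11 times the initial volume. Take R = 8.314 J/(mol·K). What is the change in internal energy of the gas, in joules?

P₁ = nRT₁/V₁ = 0.267×8.314×578/29.3 = 43.8 kPa.
Adiabatic: TV^(γ−1) = const ⇒ T₂ = 578×(0.243)^0.400 = 328 K; PV^γ = const ⇒ P₂ = 6.05 kPa.
For an ideal gas ΔU = nCvΔT with Cv = (5/2)R = 20.8 J/(mol·K).
ΔU = 0.267×20.8×(328−578) = -1390 J.

-1390 J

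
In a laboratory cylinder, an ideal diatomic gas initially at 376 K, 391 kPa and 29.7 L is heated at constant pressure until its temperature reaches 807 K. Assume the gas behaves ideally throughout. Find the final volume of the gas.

63.7 L

Isobaric: P stays 391 kPa; V/T = const ⇒ T₂ = 807 K, V₂ = 63.7 L.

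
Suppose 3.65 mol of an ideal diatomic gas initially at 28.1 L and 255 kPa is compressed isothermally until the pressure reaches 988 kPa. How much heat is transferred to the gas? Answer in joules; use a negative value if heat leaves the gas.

T₁ = P₁V₁/(nR) = 255×28.1/(3.65×8.314) = 236 K.
Isothermal: T stays 236 K; PV = const ⇒ V₂ = 7.25 L, P₂ = 988 kPa.
ΔU = 0 (ideal gas, T constant).
W = nRT ln(V₂/V₁) = 3.65×8.314×236×ln(0.258) = -9710 J.
Q = ΔU + W = -9710 J.

-9710 J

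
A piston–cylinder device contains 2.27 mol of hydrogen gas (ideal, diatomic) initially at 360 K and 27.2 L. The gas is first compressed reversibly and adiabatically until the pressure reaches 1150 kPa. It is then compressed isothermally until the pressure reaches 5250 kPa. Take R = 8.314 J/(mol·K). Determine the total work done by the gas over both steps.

-25200 J

P₁ = nRT₁/V₁ = 2.27×8.314×360/27.2 = 250 kPa.
Step 1 — Adiabatic: T₂/T₁ = (P₂/P₁)^((γ−1)/γ) ⇒ T₂ = 360×(4.60)^0.286 = 557 K; V₂ = 9.14 L.
ΔU = nCvΔT = 2.27×20.8×(557−360) = 9290 J.
Q = 0 for an adiabatic process, so W = −ΔU = -9290 J.
State after step 1: P = 1150 kPa, V = 9.14 L, T = 557 K.
Step 2 — Isothermal: T stays 557 K; PV = const ⇒ V₂ = 2.00 L, P₂ = 5250 kPa.
ΔU = 0 (ideal gas, T constant).
W = nRT ln(V₂/V₁) = 2.27×8.314×557×ln(0.219) = -16000 J.
Q = ΔU + W = -16000 J.
Net over both steps: W = -25200 J, Q = -16000 J, ΔU = 9290 J.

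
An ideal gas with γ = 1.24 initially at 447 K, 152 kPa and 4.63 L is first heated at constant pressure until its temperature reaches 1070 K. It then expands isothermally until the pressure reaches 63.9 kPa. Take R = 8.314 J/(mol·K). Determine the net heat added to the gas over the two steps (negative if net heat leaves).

6530 J

n = P₁V₁/(RT₁) = 152×4.63/(8.314×447) = 0.189 mol.
Step 1 — Isobaric: P stays 152 kPa; V/T = const ⇒ T₂ = 1070 K, V₂ = 11.1 L.
W = PΔV = 152×(11.1−4.63) kPa·L = 981 J.
ΔU = nCvΔT = 0.189×34.6×(1070−447) = 4090 J.
Q = ΔU + W = nCpΔT = 5070 J.
State after step 1: P = 152 kPa, V = 11.1 L, T = 1070 K.
Step 2 — Isothermal: T stays 1070 K; PV = const ⇒ V₂ = 26.4 L, P₂ = 63.9 kPa.
ΔU = 0 (ideal gas, T constant).
W = nRT ln(V₂/V₁) = 0.189×8.314×1070×ln(2.38) = 1460 J.
Q = ΔU + W = 1460 J.
Net over both steps: W = 2440 J, Q = 6530 J, ΔU = 4090 J.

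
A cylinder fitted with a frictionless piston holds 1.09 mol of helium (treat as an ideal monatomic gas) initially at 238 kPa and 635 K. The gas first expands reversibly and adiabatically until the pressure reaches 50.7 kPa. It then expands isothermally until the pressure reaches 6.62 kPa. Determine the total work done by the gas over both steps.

V₁ = nRT₁/P₁ = 1.09×8.314×635/238 = 24.2 L.
Step 1 — Adiabatic: T₂/T₁ = (P₂/P₁)^((γ−1)/γ) ⇒ T₂ = 635×(0.213)^0.400 = 342 K; V₂ = 61.1 L.
ΔU = nCvΔT = 1.09×12.5×(342−635) = -3980 J.
Q = 0 for an adiabatic process, so W = −ΔU = 3980 J.
State after step 1: P = 50.7 kPa, V = 61.1 L, T = 342 K.
Step 2 — Isothermal: T stays 342 K; PV = const ⇒ V₂ = 468 L, P₂ = 6.62 kPa.
ΔU = 0 (ideal gas, T constant).
W = nRT ln(V₂/V₁) = 1.09×8.314×342×ln(7.66) = 6310 J.
Q = ΔU + W = 6310 J.
Net over both steps: W = 10300 J, Q = 6310 J, ΔU = -3980 J.

10300 J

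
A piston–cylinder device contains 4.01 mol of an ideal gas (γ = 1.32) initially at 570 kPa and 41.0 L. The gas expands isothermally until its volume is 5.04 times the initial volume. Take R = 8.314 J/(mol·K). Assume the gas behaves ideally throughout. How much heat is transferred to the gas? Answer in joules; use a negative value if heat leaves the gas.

T₁ = P₁V₁/(nR) = 570×41.0/(4.01×8.314) = 701 K.
Isothermal: T stays 701 K; PV = const ⇒ V₂ = 207 L, P₂ = 113 kPa.
ΔU = 0 (ideal gas, T constant).
W = nRT ln(V₂/V₁) = 4.01×8.314×701×ln(5.04) = 37800 J.
Q = ΔU + W = 37800 J.

37800 J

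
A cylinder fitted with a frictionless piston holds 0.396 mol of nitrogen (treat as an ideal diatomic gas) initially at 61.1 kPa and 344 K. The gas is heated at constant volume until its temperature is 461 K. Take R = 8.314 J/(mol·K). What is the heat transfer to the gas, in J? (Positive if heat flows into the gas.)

963 J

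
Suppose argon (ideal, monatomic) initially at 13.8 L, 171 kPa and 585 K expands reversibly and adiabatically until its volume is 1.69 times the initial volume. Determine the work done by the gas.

1040 J

n = P₁V₁/(RT₁) = 171×13.8/(8.314×585) = 0.485 mol.
Adiabatic: TV^(γ−1) = const ⇒ T₂ = 585×(0.592)^0.667 = 412 K; PV^γ = const ⇒ P₂ = 71.3 kPa.
ΔU = nCvΔT = 0.485×12.5×(412−585) = -1040 J.
Q = 0 for an adiabatic process, so W = −ΔU = 1040 J.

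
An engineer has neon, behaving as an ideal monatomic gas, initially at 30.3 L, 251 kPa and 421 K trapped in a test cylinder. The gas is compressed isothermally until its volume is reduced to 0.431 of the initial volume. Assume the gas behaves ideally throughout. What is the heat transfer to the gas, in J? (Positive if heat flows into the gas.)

n = P₁V₁/(RT₁) = 251×30.3/(8.314×421) = 2.17 mol.
Isothermal: T stays 421 K; PV = const ⇒ V₂ = 13.1 L, P₂ = 582 kPa.
ΔU = 0 (ideal gas, T constant).
W = nRT ln(V₂/V₁) = 2.17×8.314×421×ln(0.431) = -6400 J.
Q = ΔU + W = -6400 J.

-6400 J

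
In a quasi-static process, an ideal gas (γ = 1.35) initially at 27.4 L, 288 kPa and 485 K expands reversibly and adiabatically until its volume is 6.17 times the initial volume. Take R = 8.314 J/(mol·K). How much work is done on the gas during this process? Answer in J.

n = P₁V₁/(RT₁) = 288×27.4/(8.314×485) = 1.96 mol.
Adiabatic: TV^(γ−1) = const ⇒ T₂ = 485×(0.162)^0.350 = 257 K; PV^γ = const ⇒ P₂ = 24.7 kPa.
ΔU = nCvΔT = 1.96×23.8×(257−485) = -10600 J.
Q = 0 for an adiabatic process, so W = −ΔU = 10600 J.
Work done on the gas = −W_by = -10600 J.

-10600 J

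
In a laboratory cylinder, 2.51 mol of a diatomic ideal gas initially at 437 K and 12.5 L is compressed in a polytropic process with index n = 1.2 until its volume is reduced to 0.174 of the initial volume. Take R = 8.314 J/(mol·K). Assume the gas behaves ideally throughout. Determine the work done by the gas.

-19100 J

P₁ = nRT₁/V₁ = 2.51×8.314×437/12.5 = 730 kPa.
Polytropic n=1.2: T₂ = T₁(V₁/V₂)^(n−1) = 437×(5.75)^0.20 = 620 K; P₂ = P₁(V₁/V₂)^n = 5950 kPa.
W = (P₁V₁−P₂V₂)/(n−1) = (730×12.5−5950×2.17)/0.20 = -19100 J.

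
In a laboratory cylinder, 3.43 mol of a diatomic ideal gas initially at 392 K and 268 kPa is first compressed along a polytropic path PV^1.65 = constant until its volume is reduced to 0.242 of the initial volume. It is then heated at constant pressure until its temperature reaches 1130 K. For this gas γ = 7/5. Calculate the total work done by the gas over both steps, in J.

-21900 J

V₁ = nRT₁/P₁ = 3.43×8.314×392/268 = 41.7 L.
Step 1 — Polytropic n=1.65: T₂ = T₁(V₁/V₂)^(n−1) = 392×(4.13)^0.65 = 986 K; P₂ = P₁(V₁/V₂)^n = 2790 kPa.
W = (P₁V₁−P₂V₂)/(n−1) = (268×41.7−2790×10.1)/0.65 = -26100 J.
ΔU = nCvΔT = 3.43×20.8×(986−392) = 42300 J.
Q = ΔU + W = 16300 J.
State after step 1: P = 2790 kPa, V = 10.1 L, T = 986 K.
Step 2 — Isobaric: P stays 2790 kPa; V/T = const ⇒ T₂ = 1130 K, V₂ = 11.6 L.
W = PΔV = 2790×(11.6−10.1) kPa·L = 4110 J.
ΔU = nCvΔT = 3.43×20.8×(1130−986) = 10300 J.
Q = ΔU + W = nCpΔT = 14400 J.
Net over both steps: W = -21900 J, Q = 30700 J, ΔU = 52600 J.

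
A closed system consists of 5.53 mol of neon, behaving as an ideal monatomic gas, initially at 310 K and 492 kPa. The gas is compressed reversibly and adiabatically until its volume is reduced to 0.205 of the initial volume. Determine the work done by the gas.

-40100 J

V₁ = nRT₁/P₁ = 5.53×8.314×310/492 = 29.0 L.
Adiabatic: TV^(γ−1) = const ⇒ T₂ = 310×(4.88)^0.667 = 892 K; PV^γ = const ⇒ P₂ = 6900 kPa.
ΔU = nCvΔT = 5.53×12.5×(892−310) = 40100 J.
Q = 0 for an adiabatic process, so W = −ΔU = -40100 J.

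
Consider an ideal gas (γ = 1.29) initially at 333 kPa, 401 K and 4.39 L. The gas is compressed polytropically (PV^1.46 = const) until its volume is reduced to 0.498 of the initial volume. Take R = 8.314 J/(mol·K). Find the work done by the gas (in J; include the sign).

n = P₁V₁/(RT₁) = 333×4.39/(8.314×401) = 0.438 mol.
Polytropic n=1.46: T₂ = T₁(V₁/V₂)^(n−1) = 401×(2.01)^0.46 = 553 K; P₂ = P₁(V₁/V₂)^n = 921 kPa.
W = (P₁V₁−P₂V₂)/(n−1) = (333×4.39−921×2.19)/0.46 = -1200 J.

-1200 J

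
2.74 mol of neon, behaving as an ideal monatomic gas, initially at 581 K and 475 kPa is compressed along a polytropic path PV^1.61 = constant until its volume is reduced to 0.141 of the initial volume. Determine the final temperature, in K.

V₁ = nRT₁/P₁ = 2.74×8.314×581/475 = 27.9 L.
Polytropic n=1.61: T₂ = T₁(V₁/V₂)^(n−1) = 581×(7.09)^0.61 = 1920 K; P₂ = P₁(V₁/V₂)^n = 11100 kPa.

1920 K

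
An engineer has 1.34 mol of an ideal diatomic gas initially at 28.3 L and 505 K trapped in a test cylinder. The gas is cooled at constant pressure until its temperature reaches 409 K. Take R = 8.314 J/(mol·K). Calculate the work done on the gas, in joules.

1070 J

P₁ = nRT₁/V₁ = 1.34×8.314×505/28.3 = 199 kPa.
Isobaric: P stays 199 kPa; V/T = const ⇒ T₂ = 409 K, V₂ = 22.9 L.
W = PΔV = 199×(22.9−28.3) kPa·L = -1070 J.
Work done on the gas = −W_by = 1070 J.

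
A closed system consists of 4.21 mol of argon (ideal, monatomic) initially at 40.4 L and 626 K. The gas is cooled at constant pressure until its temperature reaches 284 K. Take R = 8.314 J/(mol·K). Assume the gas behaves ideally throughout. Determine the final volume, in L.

18.3 L

P₁ = nRT₁/V₁ = 4.21×8.314×626/40.4 = 542 kPa.
Isobaric: P stays 542 kPa; V/T = const ⇒ T₂ = 284 K, V₂ = 18.3 L.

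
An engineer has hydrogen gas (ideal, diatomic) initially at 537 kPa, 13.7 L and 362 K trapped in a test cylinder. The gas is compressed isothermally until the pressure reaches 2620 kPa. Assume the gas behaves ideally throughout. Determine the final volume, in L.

Isothermal: T stays 362 K; PV = const ⇒ V₂ = 2.81 L, P₂ = 2620 kPa.

2.81 L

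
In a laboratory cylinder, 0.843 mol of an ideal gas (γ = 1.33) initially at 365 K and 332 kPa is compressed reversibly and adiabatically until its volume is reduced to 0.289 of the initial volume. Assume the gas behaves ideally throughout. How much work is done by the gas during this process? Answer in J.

-3920 J

V₁ = nRT₁/P₁ = 0.843×8.314×365/332 = 7.71 L.
Adiabatic: TV^(γ−1) = const ⇒ T₂ = 365×(3.46)^0.330 = 550 K; PV^γ = const ⇒ P₂ = 1730 kPa.
ΔU = nCvΔT = 0.843×25.2×(550−365) = 3920 J.
Q = 0 for an adiabatic process, so W = −ΔU = -3920 J.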